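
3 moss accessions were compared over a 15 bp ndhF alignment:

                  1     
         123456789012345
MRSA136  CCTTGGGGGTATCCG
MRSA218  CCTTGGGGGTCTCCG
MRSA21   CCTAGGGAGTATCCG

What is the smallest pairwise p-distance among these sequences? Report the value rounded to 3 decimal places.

0.067

Pairwise Hamming distances:
  MRSA136 vs MRSA218: 1
  MRSA136 vs MRSA21: 2
  MRSA218 vs MRSA21: 3
The smallest is 1 mismatch, between MRSA136 and MRSA218; p = 1/15 = 0.067.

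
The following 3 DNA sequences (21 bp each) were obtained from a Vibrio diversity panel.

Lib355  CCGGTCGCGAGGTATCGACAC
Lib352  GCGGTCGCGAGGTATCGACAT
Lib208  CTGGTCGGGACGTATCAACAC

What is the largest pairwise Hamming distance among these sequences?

6

Pairwise Hamming distances:
  Lib355 vs Lib352: 2
  Lib355 vs Lib208: 4
  Lib352 vs Lib208: 6
The largest is 6, between Lib352 and Lib208.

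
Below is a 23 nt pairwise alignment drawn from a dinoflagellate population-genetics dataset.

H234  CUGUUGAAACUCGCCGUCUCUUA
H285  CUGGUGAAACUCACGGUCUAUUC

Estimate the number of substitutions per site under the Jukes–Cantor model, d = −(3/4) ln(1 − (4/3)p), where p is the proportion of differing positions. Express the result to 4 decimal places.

Differing sites — 4:U/G; 13:G/A; 15:C/G; 20:C/A; 23:A/C.
p = 5/23 = 0.217391.
d = −0.75 · ln(1 − (4/3)·0.217391) = −0.75 · ln(0.710145) = −0.75 · (-0.342286) = 0.2567.

0.2567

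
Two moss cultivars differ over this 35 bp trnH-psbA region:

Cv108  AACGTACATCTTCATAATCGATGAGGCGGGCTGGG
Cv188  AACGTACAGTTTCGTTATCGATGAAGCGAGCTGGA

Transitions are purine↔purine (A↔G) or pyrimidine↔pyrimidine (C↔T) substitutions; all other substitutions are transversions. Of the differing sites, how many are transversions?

The sequences differ at positions 9 (T/G, transversion), 10 (C/T, transition), 14 (A/G, transition), 16 (A/T, transversion), 25 (G/A, transition), 29 (G/A, transition), 35 (G/A, transition).
Of the 7 differences, 5 transitions and 2 transversions, so the answer is 2.

2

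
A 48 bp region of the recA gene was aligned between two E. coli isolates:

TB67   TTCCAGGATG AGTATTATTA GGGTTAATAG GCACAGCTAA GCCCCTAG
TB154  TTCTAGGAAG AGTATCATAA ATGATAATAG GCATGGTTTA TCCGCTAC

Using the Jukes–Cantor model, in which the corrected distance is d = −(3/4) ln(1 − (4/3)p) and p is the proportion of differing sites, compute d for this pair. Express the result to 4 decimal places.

Mismatches occur at site 4 (C→T), site 9 (T→A), site 16 (T→C), site 19 (T→A), site 21 (G→A), site 22 (G→T), site 24 (T→A), site 34 (C→T), site 35 (A→G), site 37 (C→T), site 39 (A→T), site 41 (G→T), site 44 (C→G), site 48 (G→C).
p = 14/48 = 0.291667.
d = −0.75 · ln(1 − (4/3)·0.291667) = −0.75 · ln(0.611111) = −0.75 · (-0.492477) = 0.3694.

0.3694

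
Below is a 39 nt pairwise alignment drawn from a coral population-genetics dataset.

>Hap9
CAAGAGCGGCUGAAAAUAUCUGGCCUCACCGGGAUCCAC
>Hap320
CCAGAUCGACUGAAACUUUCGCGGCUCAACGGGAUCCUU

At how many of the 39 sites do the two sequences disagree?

11

Mismatches occur at site 2 (A↔C), site 6 (G↔U), site 9 (G↔A), site 16 (A↔C), site 18 (A↔U), site 21 (U↔G), site 22 (G↔C), site 24 (C↔G), site 29 (C↔A), site 38 (A↔U), site 39 (C↔U).
That gives 11 mismatches out of 39 aligned sites, so the Hamming distance is 11.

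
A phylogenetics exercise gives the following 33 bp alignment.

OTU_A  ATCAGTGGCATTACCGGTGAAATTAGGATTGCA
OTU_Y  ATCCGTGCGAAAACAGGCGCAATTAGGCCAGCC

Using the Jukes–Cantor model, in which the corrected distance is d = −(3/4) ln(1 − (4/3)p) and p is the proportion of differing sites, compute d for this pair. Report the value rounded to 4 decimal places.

Mismatches occur at site 4 (A/C), site 8 (G/C), site 9 (C/G), site 11 (T/A), site 12 (T/A), site 15 (C/A), site 18 (T/C), site 20 (A/C), site 28 (A/C), site 29 (T/C), site 30 (T/A), site 33 (A/C).
p = 12/33 = 0.363636.
d = −0.75 · ln(1 − (4/3)·0.363636) = −0.75 · ln(0.515152) = −0.75 · (-0.663293) = 0.4975.

0.4975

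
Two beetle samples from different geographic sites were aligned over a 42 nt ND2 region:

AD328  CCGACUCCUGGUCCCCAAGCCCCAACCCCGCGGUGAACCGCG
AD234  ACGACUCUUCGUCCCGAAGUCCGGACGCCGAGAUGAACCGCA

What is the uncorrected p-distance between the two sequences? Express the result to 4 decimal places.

The sequences differ at positions 1 (C/A), 8 (C/U), 10 (G/C), 16 (C/G), 20 (C/U), 23 (C/G), 24 (A/G), 27 (C/G), 31 (C/A), 33 (G/A), 42 (G/A).
There are 11 differences over 42 sites, so p = 11/42 = 0.2619.

0.2619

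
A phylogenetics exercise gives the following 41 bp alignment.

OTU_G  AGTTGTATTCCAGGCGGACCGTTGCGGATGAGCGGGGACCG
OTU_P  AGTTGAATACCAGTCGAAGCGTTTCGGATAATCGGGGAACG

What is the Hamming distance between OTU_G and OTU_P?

9

Differing sites — 6:T/A; 9:T/A; 14:G/T; 17:G/A; 19:C/G; 24:G/T; 30:G/A; 32:G/T; 39:C/A.
That gives 9 mismatches out of 41 aligned sites, so the Hamming distance is 9.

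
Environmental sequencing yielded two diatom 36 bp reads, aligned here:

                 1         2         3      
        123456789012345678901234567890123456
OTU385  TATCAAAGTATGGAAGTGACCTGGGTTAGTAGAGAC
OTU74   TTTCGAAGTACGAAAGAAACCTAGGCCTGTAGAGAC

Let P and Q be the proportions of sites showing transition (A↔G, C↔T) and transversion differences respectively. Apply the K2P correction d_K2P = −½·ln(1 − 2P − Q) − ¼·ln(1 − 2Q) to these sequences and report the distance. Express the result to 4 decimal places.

0.3651

Mismatches occur at site 2 (A↔T, transversion), site 5 (A↔G, transition), site 11 (T↔C, transition), site 13 (G↔A, transition), site 17 (T↔A, transversion), site 18 (G↔A, transition), site 23 (G↔A, transition), site 26 (T↔C, transition), site 27 (T↔C, transition), site 28 (A↔T, transversion).
Of the 10 differences, 7 transitions and 3 transversions over 36 sites: P = 7/36 = 0.194444, Q = 3/36 = 0.083333.
d = −0.5·ln(0.527779) − 0.25·ln(0.833334) = −0.5·(-0.639078) − 0.25·(-0.182321) = 0.3651.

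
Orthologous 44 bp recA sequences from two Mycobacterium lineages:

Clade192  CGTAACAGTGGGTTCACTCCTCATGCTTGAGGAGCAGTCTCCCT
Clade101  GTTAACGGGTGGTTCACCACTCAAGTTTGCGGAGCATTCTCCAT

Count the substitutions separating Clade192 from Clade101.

12

The sequences differ at positions 1 (C/G), 2 (G/T), 7 (A/G), 9 (T/G), 10 (G/T), 18 (T/C), 19 (C/A), 24 (T/A), 26 (C/T), 30 (A/C), 37 (G/T), 43 (C/A).
That gives 12 mismatches out of 44 aligned sites, so the Hamming distance is 12.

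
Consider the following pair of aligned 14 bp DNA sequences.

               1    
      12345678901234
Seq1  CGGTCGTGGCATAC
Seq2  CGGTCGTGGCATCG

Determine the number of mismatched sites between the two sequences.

Differing sites — 13:A/C; 14:C/G.
That gives 2 mismatches out of 14 aligned sites, so the Hamming distance is 2.

2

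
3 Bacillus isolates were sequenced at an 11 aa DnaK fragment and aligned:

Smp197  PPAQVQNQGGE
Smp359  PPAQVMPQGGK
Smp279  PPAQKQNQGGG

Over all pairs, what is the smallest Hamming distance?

2

Pairwise Hamming distances:
  Smp197 vs Smp359: 3
  Smp197 vs Smp279: 2
  Smp359 vs Smp279: 4
The smallest is 2, between Smp197 and Smp279.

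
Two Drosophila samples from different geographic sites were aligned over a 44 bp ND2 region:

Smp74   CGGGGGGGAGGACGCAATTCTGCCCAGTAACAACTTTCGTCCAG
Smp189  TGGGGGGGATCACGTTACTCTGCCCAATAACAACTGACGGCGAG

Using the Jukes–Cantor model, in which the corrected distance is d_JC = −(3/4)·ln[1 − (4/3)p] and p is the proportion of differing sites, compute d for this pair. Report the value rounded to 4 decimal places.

Differing sites — 1:C/T; 10:G/T; 11:G/C; 15:C/T; 16:A/T; 18:T/C; 27:G/A; 36:T/G; 37:T/A; 40:T/G; 42:C/G.
p = 11/44 = 0.250000.
d = −0.75 · ln(1 − (4/3)·0.250000) = −0.75 · ln(0.666667) = −0.75 · (-0.405465) = 0.3041.

0.3041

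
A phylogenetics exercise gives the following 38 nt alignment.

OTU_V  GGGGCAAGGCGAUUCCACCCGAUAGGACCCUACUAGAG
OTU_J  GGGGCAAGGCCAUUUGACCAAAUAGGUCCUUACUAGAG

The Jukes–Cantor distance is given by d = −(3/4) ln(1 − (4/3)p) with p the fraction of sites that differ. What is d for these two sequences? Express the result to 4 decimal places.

0.2114

The sequences differ at positions 11 (G/C), 15 (C/U), 16 (C/G), 20 (C/A), 21 (G/A), 27 (A/U), 30 (C/U).
p = 7/38 = 0.184211.
d = −0.75 · ln(1 − (4/3)·0.184211) = −0.75 · ln(0.754385) = −0.75 · (-0.281852) = 0.2114.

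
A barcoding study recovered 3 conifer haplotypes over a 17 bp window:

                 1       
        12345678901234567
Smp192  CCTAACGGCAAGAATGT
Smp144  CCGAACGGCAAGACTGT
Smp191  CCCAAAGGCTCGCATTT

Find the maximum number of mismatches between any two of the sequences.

7

Pairwise Hamming distances:
  Smp192 vs Smp144: 2
  Smp192 vs Smp191: 6
  Smp144 vs Smp191: 7
The largest is 7, between Smp144 and Smp191.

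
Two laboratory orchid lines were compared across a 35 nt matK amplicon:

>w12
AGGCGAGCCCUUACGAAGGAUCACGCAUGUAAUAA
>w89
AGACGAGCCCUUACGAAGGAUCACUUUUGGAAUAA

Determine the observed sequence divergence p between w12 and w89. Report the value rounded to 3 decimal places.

The sequences differ at positions 3 (G/A), 25 (G/U), 26 (C/U), 27 (A/U), 30 (U/G).
There are 5 differences over 35 sites, so p = 5/35 = 0.143.

0.143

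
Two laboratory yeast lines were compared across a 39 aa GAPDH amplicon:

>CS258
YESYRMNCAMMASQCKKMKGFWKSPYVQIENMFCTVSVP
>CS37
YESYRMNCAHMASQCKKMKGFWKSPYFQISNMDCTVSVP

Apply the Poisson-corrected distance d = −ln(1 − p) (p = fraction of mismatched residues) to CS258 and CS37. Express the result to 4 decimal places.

0.1082

The sequences differ at positions 10 (M/H), 27 (V/F), 30 (E/S), 33 (F/D).
p = 4/39 = 0.102564.
d = −ln(1 − 0.102564) = −ln(0.897436) = 0.1082.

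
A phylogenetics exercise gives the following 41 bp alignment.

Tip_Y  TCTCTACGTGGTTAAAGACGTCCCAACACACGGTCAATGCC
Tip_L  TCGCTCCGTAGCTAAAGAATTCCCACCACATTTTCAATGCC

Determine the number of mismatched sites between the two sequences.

10

Mismatches occur at site 3 (T/G), site 6 (A/C), site 10 (G/A), site 12 (T/C), site 19 (C/A), site 20 (G/T), site 26 (A/C), site 31 (C/T), site 32 (G/T), site 33 (G/T).
That gives 10 mismatches out of 41 aligned sites, so the Hamming distance is 10.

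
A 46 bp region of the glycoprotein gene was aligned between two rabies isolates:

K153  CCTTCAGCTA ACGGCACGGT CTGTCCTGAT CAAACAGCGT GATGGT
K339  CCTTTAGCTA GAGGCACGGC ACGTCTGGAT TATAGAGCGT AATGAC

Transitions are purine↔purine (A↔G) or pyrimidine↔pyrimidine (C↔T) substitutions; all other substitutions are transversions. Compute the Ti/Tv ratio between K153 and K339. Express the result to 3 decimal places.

Differing sites — 5:C/T (Ti); 11:A/G (Ti); 12:C/A (Tv); 20:T/C (Ti); 21:C/A (Tv); 22:T/C (Ti); 26:C/T (Ti); 27:T/G (Tv); 31:C/T (Ti); 33:A/T (Tv); 35:C/G (Tv); 41:G/A (Ti); 45:G/A (Ti); 46:T/C (Ti).
Of the 14 differences, 9 transitions and 5 transversions, so Ti/Tv = 9/5 = 1.800.

1.800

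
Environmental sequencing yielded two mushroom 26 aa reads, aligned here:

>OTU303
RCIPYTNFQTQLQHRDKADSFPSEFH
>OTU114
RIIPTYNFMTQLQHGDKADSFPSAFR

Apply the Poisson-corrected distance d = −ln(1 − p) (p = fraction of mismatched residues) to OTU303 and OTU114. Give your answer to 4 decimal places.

0.3137

Differing sites — 2:C/I; 5:Y/T; 6:T/Y; 9:Q/M; 15:R/G; 24:E/A; 26:H/R.
p = 7/26 = 0.269231.
d = −ln(1 − 0.269231) = −ln(0.730769) = 0.3137.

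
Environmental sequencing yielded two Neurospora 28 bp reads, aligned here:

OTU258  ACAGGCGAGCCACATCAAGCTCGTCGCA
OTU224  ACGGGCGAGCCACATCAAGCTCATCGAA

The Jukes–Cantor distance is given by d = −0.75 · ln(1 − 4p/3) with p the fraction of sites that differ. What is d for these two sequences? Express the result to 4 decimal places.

0.1156

Differing sites — 3:A/G; 23:G/A; 27:C/A.
p = 3/28 = 0.107143.
d = −0.75 · ln(1 − (4/3)·0.107143) = −0.75 · ln(0.857143) = −0.75 · (-0.154151) = 0.1156.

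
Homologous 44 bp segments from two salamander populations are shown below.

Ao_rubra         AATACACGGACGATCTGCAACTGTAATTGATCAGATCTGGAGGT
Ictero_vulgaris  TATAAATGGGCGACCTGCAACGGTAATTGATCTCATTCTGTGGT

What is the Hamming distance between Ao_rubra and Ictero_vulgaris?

12

Mismatches occur at site 1 (A↔T), site 5 (C↔A), site 7 (C↔T), site 10 (A↔G), site 14 (T↔C), site 22 (T↔G), site 33 (A↔T), site 34 (G↔C), site 37 (C↔T), site 38 (T↔C), site 39 (G↔T), site 41 (A↔T).
That gives 12 mismatches out of 44 aligned sites, so the Hamming distance is 12.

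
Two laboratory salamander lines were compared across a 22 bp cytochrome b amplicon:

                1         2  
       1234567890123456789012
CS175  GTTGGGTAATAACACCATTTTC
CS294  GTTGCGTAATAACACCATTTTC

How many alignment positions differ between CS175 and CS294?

1

Differing sites — 5:G/C.
That gives 1 mismatch out of 22 aligned sites, so the Hamming distance is 1.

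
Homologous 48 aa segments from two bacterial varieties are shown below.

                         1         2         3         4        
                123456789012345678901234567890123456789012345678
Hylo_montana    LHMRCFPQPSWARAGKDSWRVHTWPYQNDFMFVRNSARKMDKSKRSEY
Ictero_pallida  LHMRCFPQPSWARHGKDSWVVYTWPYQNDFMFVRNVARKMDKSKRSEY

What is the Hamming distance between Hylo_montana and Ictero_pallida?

The sequences differ at positions 14 (A/H), 20 (R/V), 22 (H/Y), 36 (S/V).
That gives 4 mismatches out of 48 aligned sites, so the Hamming distance is 4.

4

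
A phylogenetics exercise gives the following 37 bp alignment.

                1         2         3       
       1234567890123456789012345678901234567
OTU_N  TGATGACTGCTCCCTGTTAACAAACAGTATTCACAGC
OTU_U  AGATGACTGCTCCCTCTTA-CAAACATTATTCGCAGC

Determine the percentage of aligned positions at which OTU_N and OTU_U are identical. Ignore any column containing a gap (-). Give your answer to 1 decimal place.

Excluding the 1 gap column leaves 36 comparable sites.
Mismatches occur at site 1 (T↔A), site 16 (G↔C), site 27 (G↔T), site 33 (A↔G).
32 of the 36 comparable sites match, so the percent identity is 32/36 × 100 = 88.9%.

88.9%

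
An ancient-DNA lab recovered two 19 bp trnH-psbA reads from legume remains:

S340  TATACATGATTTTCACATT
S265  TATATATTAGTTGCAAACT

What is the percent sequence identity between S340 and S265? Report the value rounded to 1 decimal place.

Differing sites — 5:C/T; 8:G/T; 10:T/G; 13:T/G; 16:C/A; 18:T/C.
13 of the 19 sites match, so the percent identity is 13/19 × 100 = 68.4%.

68.4%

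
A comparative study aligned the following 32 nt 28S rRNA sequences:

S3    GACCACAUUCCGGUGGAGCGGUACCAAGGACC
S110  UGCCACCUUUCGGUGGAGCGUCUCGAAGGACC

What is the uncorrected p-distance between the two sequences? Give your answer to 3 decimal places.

Mismatches occur at site 1 (G/U), site 2 (A/G), site 7 (A/C), site 10 (C/U), site 21 (G/U), site 22 (U/C), site 23 (A/U), site 25 (C/G).
There are 8 differences over 32 sites, so p = 8/32 = 0.250.

0.250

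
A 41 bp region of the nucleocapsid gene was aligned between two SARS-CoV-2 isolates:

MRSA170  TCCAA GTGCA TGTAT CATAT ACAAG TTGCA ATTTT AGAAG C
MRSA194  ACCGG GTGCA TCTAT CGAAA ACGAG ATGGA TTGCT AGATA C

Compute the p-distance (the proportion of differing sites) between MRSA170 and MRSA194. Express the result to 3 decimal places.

0.366

Mismatches occur at site 1 (T→A), site 4 (A→G), site 5 (A→G), site 12 (G→C), site 17 (A→G), site 18 (T→A), site 20 (T→A), site 23 (A→G), site 26 (T→A), site 29 (C→G), site 31 (A→T), site 33 (T→G), site 34 (T→C), site 39 (A→T), site 40 (G→A).
There are 15 differences over 41 sites, so p = 15/41 = 0.366.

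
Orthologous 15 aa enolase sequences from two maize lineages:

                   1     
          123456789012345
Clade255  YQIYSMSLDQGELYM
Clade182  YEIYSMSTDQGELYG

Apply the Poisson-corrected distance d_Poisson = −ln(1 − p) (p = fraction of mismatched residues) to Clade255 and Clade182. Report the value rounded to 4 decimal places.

0.2231

Mismatches occur at site 2 (Q/E), site 8 (L/T), site 15 (M/G).
p = 3/15 = 0.200000.
d = −ln(1 − 0.200000) = −ln(0.800000) = 0.2231.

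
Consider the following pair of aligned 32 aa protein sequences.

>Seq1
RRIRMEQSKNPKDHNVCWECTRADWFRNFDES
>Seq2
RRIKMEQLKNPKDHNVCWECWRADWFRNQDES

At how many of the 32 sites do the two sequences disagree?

Differing sites — 4:R/K; 8:S/L; 21:T/W; 29:F/Q.
That gives 4 mismatches out of 32 aligned sites, so the Hamming distance is 4.

4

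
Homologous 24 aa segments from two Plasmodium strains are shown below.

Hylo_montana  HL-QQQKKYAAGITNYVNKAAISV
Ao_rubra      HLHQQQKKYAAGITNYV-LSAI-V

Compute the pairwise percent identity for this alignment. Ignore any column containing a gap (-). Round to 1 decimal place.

90.5%

Excluding the 3 gap columns leaves 21 comparable sites.
Differing sites — 19:K/L; 20:A/S.
19 of the 21 comparable sites match, so the percent identity is 19/21 × 100 = 90.5%.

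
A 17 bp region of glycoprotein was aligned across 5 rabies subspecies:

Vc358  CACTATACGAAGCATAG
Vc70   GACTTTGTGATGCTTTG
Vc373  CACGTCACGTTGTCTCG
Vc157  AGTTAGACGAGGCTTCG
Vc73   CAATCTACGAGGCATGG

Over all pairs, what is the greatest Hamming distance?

Pairwise Hamming distances:
  Vc358 vs Vc70: 7
  Vc358 vs Vc373: 8
  Vc358 vs Vc157: 7
  Vc358 vs Vc73: 4
  Vc70 vs Vc373: 9
  Vc70 vs Vc157: 9
  Vc70 vs Vc73: 8
  Vc373 vs Vc157: 10
  Vc373 vs Vc73: 9
  Vc157 vs Vc73: 7
The largest is 10, between Vc373 and Vc157.

10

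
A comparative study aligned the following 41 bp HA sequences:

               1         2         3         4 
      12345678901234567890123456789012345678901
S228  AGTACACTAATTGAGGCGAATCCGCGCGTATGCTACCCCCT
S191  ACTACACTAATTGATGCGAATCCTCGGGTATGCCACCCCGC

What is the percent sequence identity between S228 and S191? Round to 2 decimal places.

82.93%

Differing sites — 2:G/C; 15:G/T; 24:G/T; 27:C/G; 34:T/C; 40:C/G; 41:T/C.
34 of the 41 sites match, so the percent identity is 34/41 × 100 = 82.93%.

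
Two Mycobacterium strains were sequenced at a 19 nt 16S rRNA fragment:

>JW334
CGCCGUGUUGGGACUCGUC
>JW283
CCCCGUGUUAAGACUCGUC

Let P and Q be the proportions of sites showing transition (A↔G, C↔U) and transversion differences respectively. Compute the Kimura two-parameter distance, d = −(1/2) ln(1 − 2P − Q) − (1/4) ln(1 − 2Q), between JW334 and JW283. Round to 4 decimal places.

Differing sites — 2:G/C (Tv); 10:G/A (Ti); 11:G/A (Ti).
Of the 3 differences, 2 transitions and 1 transversion over 19 sites: P = 2/19 = 0.105263, Q = 1/19 = 0.052632.
d = −0.5·ln(0.736842) − 0.25·ln(0.894736) = −0.5·(-0.305382) − 0.25·(-0.111227) = 0.1805.

0.1805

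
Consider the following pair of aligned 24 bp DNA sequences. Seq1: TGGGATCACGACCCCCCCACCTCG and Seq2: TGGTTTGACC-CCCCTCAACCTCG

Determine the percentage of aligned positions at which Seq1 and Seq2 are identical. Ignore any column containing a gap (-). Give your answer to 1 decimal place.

73.9%

Excluding the 1 gap column leaves 23 comparable sites.
The sequences differ at positions 4 (G/T), 5 (A/T), 7 (C/G), 10 (G/C), 16 (C/T), 18 (C/A).
17 of the 23 comparable sites match, so the percent identity is 17/23 × 100 = 73.9%.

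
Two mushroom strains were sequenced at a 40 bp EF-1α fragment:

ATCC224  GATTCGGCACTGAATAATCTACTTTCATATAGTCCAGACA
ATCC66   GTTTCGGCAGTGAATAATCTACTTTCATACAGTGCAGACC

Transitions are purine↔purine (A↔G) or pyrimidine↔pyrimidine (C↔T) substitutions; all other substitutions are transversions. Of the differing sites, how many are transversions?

Mismatches occur at site 2 (A↔T, transversion), site 10 (C↔G, transversion), site 30 (T↔C, transition), site 34 (C↔G, transversion), site 40 (A↔C, transversion).
Of the 5 differences, 1 transition and 4 transversions, so the answer is 4.

4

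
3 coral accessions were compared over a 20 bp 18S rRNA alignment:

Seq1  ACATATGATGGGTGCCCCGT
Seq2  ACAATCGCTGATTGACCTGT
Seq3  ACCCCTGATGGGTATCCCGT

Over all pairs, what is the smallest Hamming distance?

Pairwise Hamming distances:
  Seq1 vs Seq2: 8
  Seq1 vs Seq3: 5
  Seq2 vs Seq3: 10
The smallest is 5, between Seq1 and Seq3.

5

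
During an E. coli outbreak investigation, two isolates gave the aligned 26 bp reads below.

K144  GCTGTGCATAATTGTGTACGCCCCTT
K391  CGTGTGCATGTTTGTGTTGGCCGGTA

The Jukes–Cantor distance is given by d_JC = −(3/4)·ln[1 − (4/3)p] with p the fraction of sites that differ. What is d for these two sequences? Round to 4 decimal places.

The sequences differ at positions 1 (G/C), 2 (C/G), 10 (A/G), 11 (A/T), 18 (A/T), 19 (C/G), 23 (C/G), 24 (C/G), 26 (T/A).
p = 9/26 = 0.346154.
d = −0.75 · ln(1 − (4/3)·0.346154) = −0.75 · ln(0.538461) = −0.75 · (-0.619040) = 0.4643.

0.4643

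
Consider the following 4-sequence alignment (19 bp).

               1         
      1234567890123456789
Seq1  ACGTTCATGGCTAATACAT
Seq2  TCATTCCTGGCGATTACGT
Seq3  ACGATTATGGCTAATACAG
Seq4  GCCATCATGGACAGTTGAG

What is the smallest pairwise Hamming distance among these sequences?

Pairwise Hamming distances:
  Seq1 vs Seq2: 6
  Seq1 vs Seq3: 3
  Seq1 vs Seq4: 9
  Seq2 vs Seq3: 9
  Seq2 vs Seq4: 11
  Seq3 vs Seq4: 8
The smallest is 3, between Seq1 and Seq3.

3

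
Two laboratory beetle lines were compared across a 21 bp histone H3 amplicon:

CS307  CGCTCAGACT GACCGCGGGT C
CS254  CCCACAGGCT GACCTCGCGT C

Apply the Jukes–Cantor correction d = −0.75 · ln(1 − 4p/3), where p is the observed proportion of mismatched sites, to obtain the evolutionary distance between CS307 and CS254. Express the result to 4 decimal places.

0.2865

Differing sites — 2:G/C; 4:T/A; 8:A/G; 15:G/T; 18:G/C.
p = 5/21 = 0.238095.
d = −0.75 · ln(1 − (4/3)·0.238095) = −0.75 · ln(0.682540) = −0.75 · (-0.381934) = 0.2865.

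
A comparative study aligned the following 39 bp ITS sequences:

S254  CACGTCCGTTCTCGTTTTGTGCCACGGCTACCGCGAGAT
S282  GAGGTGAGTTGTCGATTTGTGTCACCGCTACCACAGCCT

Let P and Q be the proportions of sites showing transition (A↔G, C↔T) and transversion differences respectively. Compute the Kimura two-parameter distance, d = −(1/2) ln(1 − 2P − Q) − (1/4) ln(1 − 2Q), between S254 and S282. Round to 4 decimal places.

0.4410

Mismatches occur at site 1 (C→G, transversion), site 3 (C→G, transversion), site 6 (C→G, transversion), site 7 (C→A, transversion), site 11 (C→G, transversion), site 15 (T→A, transversion), site 22 (C→T, transition), site 26 (G→C, transversion), site 33 (G→A, transition), site 35 (G→A, transition), site 36 (A→G, transition), site 37 (G→C, transversion), site 38 (A→C, transversion).
Of the 13 differences, 4 transitions and 9 transversions over 39 sites: P = 4/39 = 0.102564, Q = 9/39 = 0.230769.
d = −0.5·ln(0.564103) − 0.25·ln(0.538462) = −0.5·(-0.572518) − 0.25·(-0.619038) = 0.4410.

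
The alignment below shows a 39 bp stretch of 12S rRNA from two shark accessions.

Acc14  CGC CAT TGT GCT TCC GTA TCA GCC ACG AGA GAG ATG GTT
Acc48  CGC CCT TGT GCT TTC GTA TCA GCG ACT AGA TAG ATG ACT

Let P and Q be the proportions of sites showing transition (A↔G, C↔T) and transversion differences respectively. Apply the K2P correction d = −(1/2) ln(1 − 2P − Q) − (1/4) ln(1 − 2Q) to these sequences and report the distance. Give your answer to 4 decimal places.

The sequences differ at positions 5 (A/C, transversion), 14 (C/T, transition), 24 (C/G, transversion), 27 (G/T, transversion), 31 (G/T, transversion), 37 (G/A, transition), 38 (T/C, transition).
Of the 7 differences, 3 transitions and 4 transversions over 39 sites: P = 3/39 = 0.076923, Q = 4/39 = 0.102564.
d = −0.5·ln(0.743590) − 0.25·ln(0.794872) = −0.5·(-0.296265) − 0.25·(-0.229574) = 0.2055.

0.2055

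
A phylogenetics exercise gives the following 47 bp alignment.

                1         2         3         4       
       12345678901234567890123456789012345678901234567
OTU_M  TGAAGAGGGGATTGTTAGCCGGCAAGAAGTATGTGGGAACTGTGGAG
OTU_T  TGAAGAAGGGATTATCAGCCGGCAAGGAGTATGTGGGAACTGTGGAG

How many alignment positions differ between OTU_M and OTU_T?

Differing sites — 7:G/A; 14:G/A; 16:T/C; 27:A/G.
That gives 4 mismatches out of 47 aligned sites, so the Hamming distance is 4.

4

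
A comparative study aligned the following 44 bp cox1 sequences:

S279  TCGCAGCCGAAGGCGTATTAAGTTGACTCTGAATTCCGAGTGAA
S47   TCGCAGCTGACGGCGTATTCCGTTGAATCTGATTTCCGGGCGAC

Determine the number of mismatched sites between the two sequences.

9

Differing sites — 8:C/T; 11:A/C; 20:A/C; 21:A/C; 27:C/A; 33:A/T; 39:A/G; 41:T/C; 44:A/C.
That gives 9 mismatches out of 44 aligned sites, so the Hamming distance is 9.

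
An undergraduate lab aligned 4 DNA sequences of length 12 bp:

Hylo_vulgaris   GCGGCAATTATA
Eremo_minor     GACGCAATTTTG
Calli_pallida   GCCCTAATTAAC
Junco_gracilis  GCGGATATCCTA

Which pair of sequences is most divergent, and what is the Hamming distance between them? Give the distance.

Pairwise Hamming distances:
  Hylo_vulgaris vs Eremo_minor: 4
  Hylo_vulgaris vs Calli_pallida: 5
  Hylo_vulgaris vs Junco_gracilis: 4
  Eremo_minor vs Calli_pallida: 6
  Eremo_minor vs Junco_gracilis: 7
  Calli_pallida vs Junco_gracilis: 8
The largest is 8, between Calli_pallida and Junco_gracilis.

8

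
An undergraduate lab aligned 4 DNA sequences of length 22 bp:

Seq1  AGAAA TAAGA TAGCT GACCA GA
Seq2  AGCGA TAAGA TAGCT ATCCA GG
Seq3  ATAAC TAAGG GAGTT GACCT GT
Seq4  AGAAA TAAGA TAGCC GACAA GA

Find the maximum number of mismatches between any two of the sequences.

Pairwise Hamming distances:
  Seq1 vs Seq2: 5
  Seq1 vs Seq3: 7
  Seq1 vs Seq4: 2
  Seq2 vs Seq3: 11
  Seq2 vs Seq4: 7
  Seq3 vs Seq4: 9
The largest is 11, between Seq2 and Seq3.

11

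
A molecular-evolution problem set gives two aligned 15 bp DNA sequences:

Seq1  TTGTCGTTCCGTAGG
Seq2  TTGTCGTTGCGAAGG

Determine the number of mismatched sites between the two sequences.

2

Mismatches occur at site 9 (C→G), site 12 (T→A).
That gives 2 mismatches out of 15 aligned sites, so the Hamming distance is 2.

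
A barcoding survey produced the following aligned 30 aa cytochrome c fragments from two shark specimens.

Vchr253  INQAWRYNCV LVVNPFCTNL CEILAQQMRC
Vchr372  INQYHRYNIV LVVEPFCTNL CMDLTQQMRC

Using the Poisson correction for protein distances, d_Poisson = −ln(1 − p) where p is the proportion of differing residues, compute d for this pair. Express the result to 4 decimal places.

Differing sites — 4:A/Y; 5:W/H; 9:C/I; 14:N/E; 22:E/M; 23:I/D; 25:A/T.
p = 7/30 = 0.233333.
d = −ln(1 − 0.233333) = −ln(0.766667) = 0.2657.

0.2657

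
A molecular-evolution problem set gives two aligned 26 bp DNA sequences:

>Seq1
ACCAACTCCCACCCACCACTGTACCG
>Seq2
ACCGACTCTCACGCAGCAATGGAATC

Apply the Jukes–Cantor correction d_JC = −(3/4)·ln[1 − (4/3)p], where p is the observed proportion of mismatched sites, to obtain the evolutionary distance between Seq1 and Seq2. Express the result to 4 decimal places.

0.4643

Mismatches occur at site 4 (A→G), site 9 (C→T), site 13 (C→G), site 16 (C→G), site 19 (C→A), site 22 (T→G), site 24 (C→A), site 25 (C→T), site 26 (G→C).
p = 9/26 = 0.346154.
d = −0.75 · ln(1 − (4/3)·0.346154) = −0.75 · ln(0.538461) = −0.75 · (-0.619040) = 0.4643.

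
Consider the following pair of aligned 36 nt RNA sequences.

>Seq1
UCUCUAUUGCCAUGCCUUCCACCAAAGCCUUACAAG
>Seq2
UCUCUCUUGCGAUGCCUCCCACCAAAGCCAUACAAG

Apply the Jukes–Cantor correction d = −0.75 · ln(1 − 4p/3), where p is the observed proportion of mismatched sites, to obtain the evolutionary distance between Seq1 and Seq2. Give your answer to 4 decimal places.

Differing sites — 6:A/C; 11:C/G; 18:U/C; 30:U/A.
p = 4/36 = 0.111111.
d = −0.75 · ln(1 − (4/3)·0.111111) = −0.75 · ln(0.851852) = −0.75 · (-0.160342) = 0.1203.

0.1203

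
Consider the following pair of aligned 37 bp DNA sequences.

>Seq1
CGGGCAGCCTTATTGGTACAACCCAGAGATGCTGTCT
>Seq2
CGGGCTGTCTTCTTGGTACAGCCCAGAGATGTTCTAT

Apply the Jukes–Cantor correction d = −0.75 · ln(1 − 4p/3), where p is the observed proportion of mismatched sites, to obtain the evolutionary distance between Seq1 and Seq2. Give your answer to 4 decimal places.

The sequences differ at positions 6 (A/T), 8 (C/T), 12 (A/C), 21 (A/G), 32 (C/T), 34 (G/C), 36 (C/A).
p = 7/37 = 0.189189.
d = −0.75 · ln(1 − (4/3)·0.189189) = −0.75 · ln(0.747748) = −0.75 · (-0.290689) = 0.2180.

0.2180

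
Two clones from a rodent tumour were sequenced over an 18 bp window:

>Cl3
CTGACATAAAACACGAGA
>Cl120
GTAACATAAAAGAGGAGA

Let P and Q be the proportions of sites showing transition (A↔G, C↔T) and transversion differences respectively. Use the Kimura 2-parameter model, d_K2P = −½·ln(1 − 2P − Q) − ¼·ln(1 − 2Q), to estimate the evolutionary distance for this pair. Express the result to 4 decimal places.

0.2641

The sequences differ at positions 1 (C/G, transversion), 3 (G/A, transition), 12 (C/G, transversion), 14 (C/G, transversion).
Of the 4 differences, 1 transition and 3 transversions over 18 sites: P = 1/18 = 0.055556, Q = 3/18 = 0.166667.
d = −0.5·ln(0.722221) − 0.25·ln(0.666666) = −0.5·(-0.325424) − 0.25·(-0.405466) = 0.2641.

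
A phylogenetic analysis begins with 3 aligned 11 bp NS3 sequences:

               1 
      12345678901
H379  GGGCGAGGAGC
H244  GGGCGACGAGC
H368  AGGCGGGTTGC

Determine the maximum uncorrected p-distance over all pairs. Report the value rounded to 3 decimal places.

Pairwise Hamming distances:
  H379 vs H244: 1
  H379 vs H368: 4
  H244 vs H368: 5
The largest is 5 mismatches, between H244 and H368; p = 5/11 = 0.455.

0.455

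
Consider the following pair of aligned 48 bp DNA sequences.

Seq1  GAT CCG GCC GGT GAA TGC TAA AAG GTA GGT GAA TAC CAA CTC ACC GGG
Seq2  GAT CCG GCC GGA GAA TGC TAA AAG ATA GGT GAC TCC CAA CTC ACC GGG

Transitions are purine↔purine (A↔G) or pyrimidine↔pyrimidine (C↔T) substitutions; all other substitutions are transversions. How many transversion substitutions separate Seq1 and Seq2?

3

Mismatches occur at site 12 (T→A, transversion), site 25 (G→A, transition), site 33 (A→C, transversion), site 35 (A→C, transversion).
Of the 4 differences, 1 transition and 3 transversions, so the answer is 3.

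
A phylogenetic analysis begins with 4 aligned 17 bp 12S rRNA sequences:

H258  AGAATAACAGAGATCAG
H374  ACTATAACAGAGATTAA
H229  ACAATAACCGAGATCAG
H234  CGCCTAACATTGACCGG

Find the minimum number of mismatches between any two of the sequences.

2

Pairwise Hamming distances:
  H258 vs H374: 4
  H258 vs H229: 2
  H258 vs H234: 7
  H374 vs H229: 4
  H374 vs H234: 10
  H229 vs H234: 9
The smallest is 2, between H258 and H229.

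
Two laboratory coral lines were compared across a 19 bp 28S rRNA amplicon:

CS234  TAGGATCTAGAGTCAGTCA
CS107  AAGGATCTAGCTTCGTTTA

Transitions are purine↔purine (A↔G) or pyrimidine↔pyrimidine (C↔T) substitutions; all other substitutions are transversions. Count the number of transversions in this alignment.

4

Differing sites — 1:T/A (Tv); 11:A/C (Tv); 12:G/T (Tv); 15:A/G (Ti); 16:G/T (Tv); 18:C/T (Ti).
Of the 6 differences, 2 transitions and 4 transversions, so the answer is 4.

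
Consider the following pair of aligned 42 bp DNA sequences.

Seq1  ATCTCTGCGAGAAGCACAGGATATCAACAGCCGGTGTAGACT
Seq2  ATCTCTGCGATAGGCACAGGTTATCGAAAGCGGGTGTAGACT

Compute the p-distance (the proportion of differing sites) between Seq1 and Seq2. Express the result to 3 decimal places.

0.143

Differing sites — 11:G/T; 13:A/G; 21:A/T; 26:A/G; 28:C/A; 32:C/G.
There are 6 differences over 42 sites, so p = 6/42 = 0.143.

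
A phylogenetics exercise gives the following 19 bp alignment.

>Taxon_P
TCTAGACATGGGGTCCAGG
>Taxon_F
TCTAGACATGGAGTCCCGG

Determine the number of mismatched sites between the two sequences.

2

Differing sites — 12:G/A; 17:A/C.
That gives 2 mismatches out of 19 aligned sites, so the Hamming distance is 2.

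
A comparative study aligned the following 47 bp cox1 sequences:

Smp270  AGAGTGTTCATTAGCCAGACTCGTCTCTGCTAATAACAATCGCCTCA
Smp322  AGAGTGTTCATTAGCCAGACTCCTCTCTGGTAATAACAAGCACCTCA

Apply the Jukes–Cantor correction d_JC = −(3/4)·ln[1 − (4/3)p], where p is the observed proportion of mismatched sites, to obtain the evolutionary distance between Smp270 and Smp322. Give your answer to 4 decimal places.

0.0903

Differing sites — 23:G/C; 30:C/G; 40:T/G; 42:G/A.
p = 4/47 = 0.085106.
d = −0.75 · ln(1 − (4/3)·0.085106) = −0.75 · ln(0.886525) = −0.75 · (-0.120446) = 0.0903.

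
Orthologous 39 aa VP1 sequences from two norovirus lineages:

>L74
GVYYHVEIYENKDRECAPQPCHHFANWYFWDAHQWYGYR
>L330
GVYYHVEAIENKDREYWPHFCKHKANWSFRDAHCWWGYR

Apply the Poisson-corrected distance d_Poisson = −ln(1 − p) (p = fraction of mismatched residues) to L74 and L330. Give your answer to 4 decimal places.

0.3677

Differing sites — 8:I/A; 9:Y/I; 16:C/Y; 17:A/W; 19:Q/H; 20:P/F; 22:H/K; 24:F/K; 28:Y/S; 30:W/R; 34:Q/C; 36:Y/W.
p = 12/39 = 0.307692.
d = −ln(1 − 0.307692) = −ln(0.692308) = 0.3677.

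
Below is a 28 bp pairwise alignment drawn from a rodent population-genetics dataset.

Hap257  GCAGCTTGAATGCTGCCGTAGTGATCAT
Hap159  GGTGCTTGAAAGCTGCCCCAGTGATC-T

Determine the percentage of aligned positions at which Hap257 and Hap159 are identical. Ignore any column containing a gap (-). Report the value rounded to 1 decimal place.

Excluding the 1 gap column leaves 27 comparable sites.
Mismatches occur at site 2 (C/G), site 3 (A/T), site 11 (T/A), site 18 (G/C), site 19 (T/C).
22 of the 27 comparable sites match, so the percent identity is 22/27 × 100 = 81.5%.

81.5%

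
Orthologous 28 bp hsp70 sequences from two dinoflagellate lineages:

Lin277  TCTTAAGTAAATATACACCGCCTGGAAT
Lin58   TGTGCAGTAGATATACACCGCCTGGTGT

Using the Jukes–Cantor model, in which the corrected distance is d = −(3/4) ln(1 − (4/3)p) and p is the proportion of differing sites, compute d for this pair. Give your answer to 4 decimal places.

The sequences differ at positions 2 (C/G), 4 (T/G), 5 (A/C), 10 (A/G), 26 (A/T), 27 (A/G).
p = 6/28 = 0.214286.
d = −0.75 · ln(1 − (4/3)·0.214286) = −0.75 · ln(0.714285) = −0.75 · (-0.336473) = 0.2524.

0.2524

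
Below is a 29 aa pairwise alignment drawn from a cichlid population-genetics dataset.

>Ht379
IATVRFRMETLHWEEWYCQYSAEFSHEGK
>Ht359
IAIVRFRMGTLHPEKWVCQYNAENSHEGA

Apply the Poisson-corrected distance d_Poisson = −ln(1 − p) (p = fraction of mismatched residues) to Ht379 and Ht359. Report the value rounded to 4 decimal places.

0.3228

Differing sites — 3:T/I; 9:E/G; 13:W/P; 15:E/K; 17:Y/V; 21:S/N; 24:F/N; 29:K/A.
p = 8/29 = 0.275862.
d = −ln(1 − 0.275862) = −ln(0.724138) = 0.3228.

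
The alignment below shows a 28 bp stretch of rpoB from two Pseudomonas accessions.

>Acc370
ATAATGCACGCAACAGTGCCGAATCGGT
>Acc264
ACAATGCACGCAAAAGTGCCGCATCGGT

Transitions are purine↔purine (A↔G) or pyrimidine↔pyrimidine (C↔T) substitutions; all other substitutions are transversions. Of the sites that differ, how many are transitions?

The sequences differ at positions 2 (T/C, transition), 14 (C/A, transversion), 22 (A/C, transversion).
Of the 3 differences, 1 transition and 2 transversions, so the answer is 1.

1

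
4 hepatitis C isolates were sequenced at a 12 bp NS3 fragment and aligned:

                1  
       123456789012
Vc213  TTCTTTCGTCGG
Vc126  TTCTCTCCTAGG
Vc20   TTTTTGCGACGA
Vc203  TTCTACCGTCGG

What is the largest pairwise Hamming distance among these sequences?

7

Pairwise Hamming distances:
  Vc213 vs Vc126: 3
  Vc213 vs Vc20: 4
  Vc213 vs Vc203: 2
  Vc126 vs Vc20: 7
  Vc126 vs Vc203: 4
  Vc20 vs Vc203: 5
The largest is 7, between Vc126 and Vc20.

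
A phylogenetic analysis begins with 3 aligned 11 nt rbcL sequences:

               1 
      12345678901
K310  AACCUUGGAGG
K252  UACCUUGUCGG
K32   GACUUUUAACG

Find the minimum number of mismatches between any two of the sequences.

3

Pairwise Hamming distances:
  K310 vs K252: 3
  K310 vs K32: 5
  K252 vs K32: 6
The smallest is 3, between K310 and K252.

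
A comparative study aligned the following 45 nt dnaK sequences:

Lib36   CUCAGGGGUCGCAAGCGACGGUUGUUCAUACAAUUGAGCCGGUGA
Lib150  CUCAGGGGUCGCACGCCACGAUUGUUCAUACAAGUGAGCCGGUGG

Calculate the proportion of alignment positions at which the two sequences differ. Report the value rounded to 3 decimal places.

Mismatches occur at site 14 (A/C), site 17 (G/C), site 21 (G/A), site 34 (U/G), site 45 (A/G).
There are 5 differences over 45 sites, so p = 5/45 = 0.111.

0.111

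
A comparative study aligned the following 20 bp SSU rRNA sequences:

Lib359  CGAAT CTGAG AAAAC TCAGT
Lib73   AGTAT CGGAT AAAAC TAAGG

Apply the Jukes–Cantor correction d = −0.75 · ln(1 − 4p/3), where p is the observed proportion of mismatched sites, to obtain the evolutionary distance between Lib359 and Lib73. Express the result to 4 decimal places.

0.3831

Mismatches occur at site 1 (C/A), site 3 (A/T), site 7 (T/G), site 10 (G/T), site 17 (C/A), site 20 (T/G).
p = 6/20 = 0.300000.
d = −0.75 · ln(1 − (4/3)·0.300000) = −0.75 · ln(0.600000) = −0.75 · (-0.510826) = 0.3831.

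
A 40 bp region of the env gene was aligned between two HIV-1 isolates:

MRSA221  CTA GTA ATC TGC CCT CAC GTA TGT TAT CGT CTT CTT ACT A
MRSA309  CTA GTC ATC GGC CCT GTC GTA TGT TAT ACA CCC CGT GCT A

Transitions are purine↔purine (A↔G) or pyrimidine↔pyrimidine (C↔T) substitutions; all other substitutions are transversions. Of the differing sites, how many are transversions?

8

Differing sites — 6:A/C (Tv); 10:T/G (Tv); 16:C/G (Tv); 17:A/T (Tv); 28:C/A (Tv); 29:G/C (Tv); 30:T/A (Tv); 32:T/C (Ti); 33:T/C (Ti); 35:T/G (Tv); 37:A/G (Ti).
Of the 11 differences, 3 transitions and 8 transversions, so the answer is 8.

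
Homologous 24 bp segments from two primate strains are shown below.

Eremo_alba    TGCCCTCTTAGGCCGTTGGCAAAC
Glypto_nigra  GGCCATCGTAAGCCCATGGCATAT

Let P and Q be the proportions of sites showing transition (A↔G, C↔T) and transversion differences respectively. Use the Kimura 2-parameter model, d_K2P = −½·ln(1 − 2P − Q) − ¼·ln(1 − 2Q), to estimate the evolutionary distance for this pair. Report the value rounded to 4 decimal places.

0.4428

The sequences differ at positions 1 (T/G, transversion), 5 (C/A, transversion), 8 (T/G, transversion), 11 (G/A, transition), 15 (G/C, transversion), 16 (T/A, transversion), 22 (A/T, transversion), 24 (C/T, transition).
Of the 8 differences, 2 transitions and 6 transversions over 24 sites: P = 2/24 = 0.083333, Q = 6/24 = 0.250000.
d = −0.5·ln(0.583334) − 0.25·ln(0.500000) = −0.5·(-0.538995) − 0.25·(-0.693147) = 0.4428.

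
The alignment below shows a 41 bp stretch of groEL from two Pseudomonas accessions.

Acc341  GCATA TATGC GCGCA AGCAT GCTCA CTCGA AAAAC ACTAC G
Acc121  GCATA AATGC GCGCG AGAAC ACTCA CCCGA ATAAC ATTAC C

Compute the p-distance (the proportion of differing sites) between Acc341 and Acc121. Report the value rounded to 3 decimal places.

0.220

The sequences differ at positions 6 (T/A), 15 (A/G), 18 (C/A), 20 (T/C), 21 (G/A), 27 (T/C), 32 (A/T), 37 (C/T), 41 (G/C).
There are 9 differences over 41 sites, so p = 9/41 = 0.220.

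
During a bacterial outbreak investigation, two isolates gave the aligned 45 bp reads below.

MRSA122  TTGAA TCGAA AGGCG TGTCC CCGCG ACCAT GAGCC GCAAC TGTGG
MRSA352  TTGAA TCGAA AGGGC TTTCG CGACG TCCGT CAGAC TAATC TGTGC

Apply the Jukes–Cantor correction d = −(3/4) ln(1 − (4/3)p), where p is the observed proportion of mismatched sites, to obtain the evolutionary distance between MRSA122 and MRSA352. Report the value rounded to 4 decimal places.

The sequences differ at positions 14 (C/G), 15 (G/C), 17 (G/T), 20 (C/G), 22 (C/G), 23 (G/A), 26 (A/T), 29 (A/G), 31 (G/C), 34 (C/A), 36 (G/T), 37 (C/A), 39 (A/T), 45 (G/C).
p = 14/45 = 0.311111.
d = −0.75 · ln(1 − (4/3)·0.311111) = −0.75 · ln(0.585185) = −0.75 · (-0.535827) = 0.4019.

0.4019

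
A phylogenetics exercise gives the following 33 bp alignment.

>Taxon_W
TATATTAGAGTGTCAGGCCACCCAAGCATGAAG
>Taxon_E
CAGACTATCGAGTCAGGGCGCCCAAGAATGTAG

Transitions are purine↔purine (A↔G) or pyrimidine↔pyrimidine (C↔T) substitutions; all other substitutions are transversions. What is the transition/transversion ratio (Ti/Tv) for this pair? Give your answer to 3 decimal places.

0.429

The sequences differ at positions 1 (T/C, transition), 3 (T/G, transversion), 5 (T/C, transition), 8 (G/T, transversion), 9 (A/C, transversion), 11 (T/A, transversion), 18 (C/G, transversion), 20 (A/G, transition), 27 (C/A, transversion), 31 (A/T, transversion).
Of the 10 differences, 3 transitions and 7 transversions, so Ti/Tv = 3/7 = 0.429.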